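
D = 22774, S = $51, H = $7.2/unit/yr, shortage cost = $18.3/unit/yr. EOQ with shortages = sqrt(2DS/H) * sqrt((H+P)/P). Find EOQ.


Formula: EOQ* = sqrt(2DS/H) * sqrt((H+P)/P)
Base EOQ = sqrt(2*22774*51/7.2) = 568.01 units
Correction = sqrt((7.2+18.3)/18.3) = 1.18044
EOQ* = 568.01 * 1.18044 = 670.5 units

670.5 units


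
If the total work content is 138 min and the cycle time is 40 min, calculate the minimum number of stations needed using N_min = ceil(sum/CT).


Formula: N_min = ceil(Sum of Task Times / Cycle Time)
N_min = ceil(138 min / 40 min) = ceil(3.45)
N_min = 4 stations

4


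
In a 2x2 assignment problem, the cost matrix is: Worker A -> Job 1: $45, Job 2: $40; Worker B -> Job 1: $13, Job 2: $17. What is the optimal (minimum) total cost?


Option 1: A->1 + B->2 = $45 + $17 = $62
Option 2: A->2 + B->1 = $40 + $13 = $53
Min cost = min($62, $53) = $53

$53


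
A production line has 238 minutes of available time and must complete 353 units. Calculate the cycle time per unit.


Formula: CT = Available Time / Number of Units
CT = 238 min / 353 units
CT = 0.67 min/unit

0.67 min/unit


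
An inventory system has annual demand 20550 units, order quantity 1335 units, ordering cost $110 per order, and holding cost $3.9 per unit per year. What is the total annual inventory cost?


TC = 20550/1335 * 110 + 1335/2 * 3.9

$4296.51


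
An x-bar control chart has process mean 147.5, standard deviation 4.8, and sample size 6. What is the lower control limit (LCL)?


LCL = 147.5 - 3 * 4.8 / sqrt(6)

141.62


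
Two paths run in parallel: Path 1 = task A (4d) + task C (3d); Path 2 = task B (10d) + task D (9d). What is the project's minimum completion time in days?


Path 1 = 4 + 3 = 7 days
Path 2 = 10 + 9 = 19 days
Duration = max(7, 19) = 19 days

19 days


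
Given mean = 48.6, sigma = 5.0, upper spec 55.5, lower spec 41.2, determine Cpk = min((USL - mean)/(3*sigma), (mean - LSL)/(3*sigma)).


Cpu = (55.5 - 48.6) / (3 * 5.0) = 0.46
Cpl = (48.6 - 41.2) / (3 * 5.0) = 0.49
Cpk = min(0.46, 0.49) = 0.46

0.46


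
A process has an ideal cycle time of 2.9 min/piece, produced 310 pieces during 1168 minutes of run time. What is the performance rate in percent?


Formula: Performance = (Ideal CT * Total Count) / Run Time * 100
Ideal output time = 2.9 * 310 = 899.0 min
Performance = 899.0 / 1168 * 100 = 77.0%

77.0%


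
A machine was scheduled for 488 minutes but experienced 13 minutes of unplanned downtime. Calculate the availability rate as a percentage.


Formula: Availability = (Planned Time - Downtime) / Planned Time * 100
Uptime = 488 - 13 = 475 min
Availability = 475 / 488 * 100 = 97.3%

97.3%


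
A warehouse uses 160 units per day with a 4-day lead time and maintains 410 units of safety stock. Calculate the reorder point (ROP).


Formula: ROP = (Daily Demand * Lead Time) + Safety Stock
Demand during lead time = 160 * 4 = 640 units
ROP = 640 + 410 = 1050 units

1050 units


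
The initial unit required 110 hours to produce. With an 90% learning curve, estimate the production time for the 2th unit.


Formula: T_n = T_1 * (learning_rate)^(log2(n)) where learning_rate = rate/100
Doublings = log2(2) = 1
T_n = 110 * 0.9^1
T_n = 110 * 0.9 = 99.0 hours

99.0 hours


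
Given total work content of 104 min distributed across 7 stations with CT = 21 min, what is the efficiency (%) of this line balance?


Formula: Efficiency = Sum of Task Times / (N_stations * CT) * 100
Total station capacity = 7 stations * 21 min = 147 min
Efficiency = 104 / 147 * 100 = 70.7%

70.7%


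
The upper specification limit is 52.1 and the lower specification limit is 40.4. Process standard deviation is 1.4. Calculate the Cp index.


Cp = (52.1 - 40.4) / (6 * 1.4)

1.39


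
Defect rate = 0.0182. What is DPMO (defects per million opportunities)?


DPMO = defect_rate * 1000000 = 0.0182 * 1000000

18200


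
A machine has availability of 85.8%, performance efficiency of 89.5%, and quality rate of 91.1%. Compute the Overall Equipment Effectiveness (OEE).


Formula: OEE = Availability * Performance * Quality / 10000
A * P = 85.8% * 89.5% / 100 = 76.79%
OEE = 76.79% * 91.1% / 100 = 70.0%

70.0%


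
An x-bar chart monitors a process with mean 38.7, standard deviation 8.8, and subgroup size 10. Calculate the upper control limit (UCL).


UCL = 38.7 + 3 * 8.8 / sqrt(10)

47.05


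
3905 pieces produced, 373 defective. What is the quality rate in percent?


Formula: Quality Rate = Good Pieces / Total Pieces * 100
Good pieces = 3905 - 373 = 3532
QR = 3532 / 3905 * 100 = 90.4%

90.4%


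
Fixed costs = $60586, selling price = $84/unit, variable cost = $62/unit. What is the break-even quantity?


Formula: BEQ = Fixed Costs / (Price - Variable Cost)
Contribution margin = $84 - $62 = $22/unit
BEQ = ceil($60586 / $22/unit) = ceil(2753.91) = 2754 units

2754 units


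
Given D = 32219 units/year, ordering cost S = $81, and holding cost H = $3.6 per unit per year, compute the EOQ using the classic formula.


Formula: EOQ = sqrt(2 * D * S / H)
Numerator: 2 * 32219 * 81 = 5219478
2DS/H = 5219478 / 3.6 = 1449855.0
EOQ = sqrt(1449855.0) = 1204.1 units

1204.1 units


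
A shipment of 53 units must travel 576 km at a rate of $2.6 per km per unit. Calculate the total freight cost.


TC = dist * cost * units = 576 * 2.6 * 53 = $79372.80

$79372.80


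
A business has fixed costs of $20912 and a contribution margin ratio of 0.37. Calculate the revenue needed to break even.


Formula: BER = Fixed Costs / Contribution Margin Ratio
BER = $20912 / 0.37
BER = $56518.92 (to the nearest cent)

$56518.92


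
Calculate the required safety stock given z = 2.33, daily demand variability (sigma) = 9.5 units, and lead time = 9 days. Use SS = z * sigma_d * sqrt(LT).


Formula: SS = z * sigma_d * sqrt(LT)
sqrt(LT) = sqrt(9) = 3.0
SS = 2.33 * 9.5 * 3.0
SS = 66.4 units

66.4 units


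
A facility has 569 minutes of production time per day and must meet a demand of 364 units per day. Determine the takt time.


Formula: Takt Time = Available Production Time / Customer Demand
Takt = 569 min/day / 364 units/day
Takt = 1.56 min/unit

1.56 min/unit


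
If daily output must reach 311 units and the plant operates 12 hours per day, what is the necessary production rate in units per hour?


Formula: Production Rate = Daily Demand / Available Hours
Rate = 311 units/day / 12 hours/day
Rate = 25.9 units/hour

25.9 units/hour


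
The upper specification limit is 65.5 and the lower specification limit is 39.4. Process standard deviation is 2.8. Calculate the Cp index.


Cp = (65.5 - 39.4) / (6 * 2.8)

1.55


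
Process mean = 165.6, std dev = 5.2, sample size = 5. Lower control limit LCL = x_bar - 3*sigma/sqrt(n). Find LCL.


LCL = 165.6 - 3 * 5.2 / sqrt(5)

158.62


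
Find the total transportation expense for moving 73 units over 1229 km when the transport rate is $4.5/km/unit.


TC = dist * cost * units = 1229 * 4.5 * 73 = $403726.50

$403726.50


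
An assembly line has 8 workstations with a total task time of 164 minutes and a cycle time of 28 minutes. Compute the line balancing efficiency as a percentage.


Formula: Efficiency = Sum of Task Times / (N_stations * CT) * 100
Total station capacity = 8 stations * 28 min = 224 min
Efficiency = 164 / 224 * 100 = 73.2%

73.2%


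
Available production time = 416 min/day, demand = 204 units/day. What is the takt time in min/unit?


Formula: Takt Time = Available Production Time / Customer Demand
Takt = 416 min/day / 204 units/day
Takt = 2.04 min/unit

2.04 min/unit


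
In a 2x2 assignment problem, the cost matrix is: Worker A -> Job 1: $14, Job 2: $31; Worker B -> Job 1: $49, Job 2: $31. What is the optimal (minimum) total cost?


Option 1: A->1 + B->2 = $14 + $31 = $45
Option 2: A->2 + B->1 = $31 + $49 = $80
Min cost = min($45, $80) = $45

$45


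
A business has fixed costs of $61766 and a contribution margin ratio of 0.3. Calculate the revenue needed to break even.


Formula: BER = Fixed Costs / Contribution Margin Ratio
BER = $61766 / 0.3
BER = $205886.67 (to the nearest cent)

$205886.67


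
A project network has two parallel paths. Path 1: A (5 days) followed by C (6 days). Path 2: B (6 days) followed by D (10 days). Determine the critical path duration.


Path 1 = 5 + 6 = 11 days
Path 2 = 6 + 10 = 16 days
Duration = max(11, 16) = 16 days

16 days


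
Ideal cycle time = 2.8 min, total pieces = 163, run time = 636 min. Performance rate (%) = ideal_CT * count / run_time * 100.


Formula: Performance = (Ideal CT * Total Count) / Run Time * 100
Ideal output time = 2.8 * 163 = 456.4 min
Performance = 456.4 / 636 * 100 = 71.8%

71.8%


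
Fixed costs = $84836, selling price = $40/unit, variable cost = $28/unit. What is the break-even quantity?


Formula: BEQ = Fixed Costs / (Price - Variable Cost)
Contribution margin = $40 - $28 = $12/unit
BEQ = ceil($84836 / $12/unit) = ceil(7069.67) = 7070 units

7070 units


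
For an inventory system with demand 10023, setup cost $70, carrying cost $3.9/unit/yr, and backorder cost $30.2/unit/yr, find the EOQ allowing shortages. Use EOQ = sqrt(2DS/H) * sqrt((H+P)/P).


Formula: EOQ* = sqrt(2DS/H) * sqrt((H+P)/P)
Base EOQ = sqrt(2*10023*70/3.9) = 599.83 units
Correction = sqrt((3.9+30.2)/30.2) = 1.06261
EOQ* = 599.83 * 1.06261 = 637.4 units

637.4 units


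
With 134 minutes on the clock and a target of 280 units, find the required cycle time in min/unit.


Formula: CT = Available Time / Number of Units
CT = 134 min / 280 units
CT = 0.48 min/unit

0.48 min/unit


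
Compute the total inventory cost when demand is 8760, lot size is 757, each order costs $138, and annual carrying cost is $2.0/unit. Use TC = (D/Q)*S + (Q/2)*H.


TC = 8760/757 * 138 + 757/2 * 2.0

$2353.94


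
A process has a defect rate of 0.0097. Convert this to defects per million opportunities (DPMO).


DPMO = defect_rate * 1000000 = 0.0097 * 1000000

9700


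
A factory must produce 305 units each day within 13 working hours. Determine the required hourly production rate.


Formula: Production Rate = Daily Demand / Available Hours
Rate = 305 units/day / 13 hours/day
Rate = 23.5 units/hour

23.5 units/hour


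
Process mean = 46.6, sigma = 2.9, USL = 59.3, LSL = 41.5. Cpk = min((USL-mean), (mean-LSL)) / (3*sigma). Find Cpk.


Cpu = (59.3 - 46.6) / (3 * 2.9) = 1.46
Cpl = (46.6 - 41.5) / (3 * 2.9) = 0.59
Cpk = min(1.46, 0.59) = 0.59

0.59


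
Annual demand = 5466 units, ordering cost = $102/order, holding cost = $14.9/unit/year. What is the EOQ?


Formula: EOQ = sqrt(2 * D * S / H)
Numerator: 2 * 5466 * 102 = 1115064
2DS/H = 1115064 / 14.9 = 74836.5
EOQ = sqrt(74836.5) = 273.6 units

273.6 units


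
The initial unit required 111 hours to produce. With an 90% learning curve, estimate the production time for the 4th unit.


Formula: T_n = T_1 * (learning_rate)^(log2(n)) where learning_rate = rate/100
Doublings = log2(4) = 2
T_n = 111 * 0.9^2
T_n = 111 * 0.81 = 89.9 hours

89.9 hours


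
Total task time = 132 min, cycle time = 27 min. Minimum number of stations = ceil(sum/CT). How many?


Formula: N_min = ceil(Sum of Task Times / Cycle Time)
N_min = ceil(132 min / 27 min) = ceil(4.8889)
N_min = 5 stations

5


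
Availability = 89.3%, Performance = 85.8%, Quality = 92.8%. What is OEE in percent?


Formula: OEE = Availability * Performance * Quality / 10000
A * P = 89.3% * 85.8% / 100 = 76.62%
OEE = 76.62% * 92.8% / 100 = 71.1%

71.1%


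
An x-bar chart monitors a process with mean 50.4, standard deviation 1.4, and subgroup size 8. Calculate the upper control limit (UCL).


UCL = 50.4 + 3 * 1.4 / sqrt(8)

51.88


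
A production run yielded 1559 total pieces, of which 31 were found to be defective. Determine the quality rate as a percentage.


Formula: Quality Rate = Good Pieces / Total Pieces * 100
Good pieces = 1559 - 31 = 1528
QR = 1528 / 1559 * 100 = 98.0%

98.0%


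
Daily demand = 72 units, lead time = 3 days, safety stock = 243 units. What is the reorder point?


Formula: ROP = (Daily Demand * Lead Time) + Safety Stock
Demand during lead time = 72 * 3 = 216 units
ROP = 216 + 243 = 459 units

459 units


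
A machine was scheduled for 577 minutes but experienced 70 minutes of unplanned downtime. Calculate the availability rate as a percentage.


Formula: Availability = (Planned Time - Downtime) / Planned Time * 100
Uptime = 577 - 70 = 507 min
Availability = 507 / 577 * 100 = 87.9%

87.9%


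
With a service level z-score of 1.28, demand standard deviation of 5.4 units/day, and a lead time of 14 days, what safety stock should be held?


Formula: SS = z * sigma_d * sqrt(LT)
sqrt(LT) = sqrt(14) = 3.7417
SS = 1.28 * 5.4 * 3.7417
SS = 25.9 units

25.9 units


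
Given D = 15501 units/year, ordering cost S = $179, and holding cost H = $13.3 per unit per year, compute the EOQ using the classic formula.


Formula: EOQ = sqrt(2 * D * S / H)
Numerator: 2 * 15501 * 179 = 5549358
2DS/H = 5549358 / 13.3 = 417245.0
EOQ = sqrt(417245.0) = 645.9 units

645.9 units


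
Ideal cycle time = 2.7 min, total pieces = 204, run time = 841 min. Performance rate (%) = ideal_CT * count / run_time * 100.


Formula: Performance = (Ideal CT * Total Count) / Run Time * 100
Ideal output time = 2.7 * 204 = 550.8 min
Performance = 550.8 / 841 * 100 = 65.5%

65.5%


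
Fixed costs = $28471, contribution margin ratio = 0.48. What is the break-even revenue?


Formula: BER = Fixed Costs / Contribution Margin Ratio
BER = $28471 / 0.48
BER = $59314.58 (to the nearest cent)

$59314.58


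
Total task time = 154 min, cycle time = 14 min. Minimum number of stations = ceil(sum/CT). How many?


Formula: N_min = ceil(Sum of Task Times / Cycle Time)
N_min = ceil(154 min / 14 min) = ceil(11.0)
N_min = 11 stations

11


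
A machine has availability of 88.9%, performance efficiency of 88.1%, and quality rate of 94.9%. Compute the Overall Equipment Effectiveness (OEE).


Formula: OEE = Availability * Performance * Quality / 10000
A * P = 88.9% * 88.1% / 100 = 78.32%
OEE = 78.32% * 94.9% / 100 = 74.3%

74.3%


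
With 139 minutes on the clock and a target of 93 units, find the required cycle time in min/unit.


Formula: CT = Available Time / Number of Units
CT = 139 min / 93 units
CT = 1.49 min/unit

1.49 min/unit


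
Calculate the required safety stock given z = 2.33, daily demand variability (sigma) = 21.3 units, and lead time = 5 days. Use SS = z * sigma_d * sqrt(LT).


Formula: SS = z * sigma_d * sqrt(LT)
sqrt(LT) = sqrt(5) = 2.2361
SS = 2.33 * 21.3 * 2.2361
SS = 111.0 units

111.0 units


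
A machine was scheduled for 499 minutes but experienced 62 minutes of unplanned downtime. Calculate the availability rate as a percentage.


Formula: Availability = (Planned Time - Downtime) / Planned Time * 100
Uptime = 499 - 62 = 437 min
Availability = 437 / 499 * 100 = 87.6%

87.6%


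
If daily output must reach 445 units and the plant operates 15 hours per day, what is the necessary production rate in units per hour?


Formula: Production Rate = Daily Demand / Available Hours
Rate = 445 units/day / 15 hours/day
Rate = 29.7 units/hour

29.7 units/hour


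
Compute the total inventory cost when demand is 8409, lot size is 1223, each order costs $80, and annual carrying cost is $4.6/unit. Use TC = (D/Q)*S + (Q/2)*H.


TC = 8409/1223 * 80 + 1223/2 * 4.6

$3362.96


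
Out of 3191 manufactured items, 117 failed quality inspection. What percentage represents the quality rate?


Formula: Quality Rate = Good Pieces / Total Pieces * 100
Good pieces = 3191 - 117 = 3074
QR = 3074 / 3191 * 100 = 96.3%

96.3%


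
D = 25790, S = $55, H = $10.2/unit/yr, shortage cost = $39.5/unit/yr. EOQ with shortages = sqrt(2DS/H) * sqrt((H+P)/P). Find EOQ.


Formula: EOQ* = sqrt(2DS/H) * sqrt((H+P)/P)
Base EOQ = sqrt(2*25790*55/10.2) = 527.38 units
Correction = sqrt((10.2+39.5)/39.5) = 1.12171
EOQ* = 527.38 * 1.12171 = 591.6 units

591.6 units


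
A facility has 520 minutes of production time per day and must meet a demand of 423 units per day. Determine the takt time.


Formula: Takt Time = Available Production Time / Customer Demand
Takt = 520 min/day / 423 units/day
Takt = 1.23 min/unit

1.23 min/unit


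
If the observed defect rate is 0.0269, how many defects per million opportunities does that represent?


DPMO = defect_rate * 1000000 = 0.0269 * 1000000

26900


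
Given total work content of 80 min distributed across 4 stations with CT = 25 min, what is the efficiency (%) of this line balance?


Formula: Efficiency = Sum of Task Times / (N_stations * CT) * 100
Total station capacity = 4 stations * 25 min = 100 min
Efficiency = 80 / 100 * 100 = 80.0%

80.0%


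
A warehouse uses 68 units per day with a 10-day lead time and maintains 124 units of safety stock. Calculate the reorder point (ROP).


Formula: ROP = (Daily Demand * Lead Time) + Safety Stock
Demand during lead time = 68 * 10 = 680 units
ROP = 680 + 124 = 804 units

804 units


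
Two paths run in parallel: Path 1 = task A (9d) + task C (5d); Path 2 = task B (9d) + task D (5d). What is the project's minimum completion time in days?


Path 1 = 9 + 5 = 14 days
Path 2 = 9 + 5 = 14 days
Duration = max(14, 14) = 14 days

14 days


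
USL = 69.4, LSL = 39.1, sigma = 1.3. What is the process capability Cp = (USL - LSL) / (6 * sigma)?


Cp = (69.4 - 39.1) / (6 * 1.3)

3.88


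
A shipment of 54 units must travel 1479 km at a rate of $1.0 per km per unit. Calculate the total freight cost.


TC = dist * cost * units = 1479 * 1.0 * 54 = $79866.00

$79866.00


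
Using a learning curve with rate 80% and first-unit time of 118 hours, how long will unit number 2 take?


Formula: T_n = T_1 * (learning_rate)^(log2(n)) where learning_rate = rate/100
Doublings = log2(2) = 1
T_n = 118 * 0.8^1
T_n = 118 * 0.8 = 94.4 hours

94.4 hours


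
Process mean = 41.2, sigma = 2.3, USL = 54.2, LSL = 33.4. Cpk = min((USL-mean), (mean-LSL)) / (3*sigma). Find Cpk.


Cpu = (54.2 - 41.2) / (3 * 2.3) = 1.88
Cpl = (41.2 - 33.4) / (3 * 2.3) = 1.13
Cpk = min(1.88, 1.13) = 1.13

1.13


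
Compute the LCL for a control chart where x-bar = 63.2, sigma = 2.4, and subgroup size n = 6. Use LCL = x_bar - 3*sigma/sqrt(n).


LCL = 63.2 - 3 * 2.4 / sqrt(6)

60.26


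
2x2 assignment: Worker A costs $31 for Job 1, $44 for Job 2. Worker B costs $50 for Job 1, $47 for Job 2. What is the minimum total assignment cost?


Option 1: A->1 + B->2 = $31 + $47 = $78
Option 2: A->2 + B->1 = $44 + $50 = $94
Min cost = min($78, $94) = $78

$78


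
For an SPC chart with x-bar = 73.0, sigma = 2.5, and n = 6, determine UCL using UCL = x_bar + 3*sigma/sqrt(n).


UCL = 73.0 + 3 * 2.5 / sqrt(6)

76.06


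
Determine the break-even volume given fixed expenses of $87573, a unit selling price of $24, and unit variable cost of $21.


Formula: BEQ = Fixed Costs / (Price - Variable Cost)
Contribution margin = $24 - $21 = $3/unit
BEQ = ceil($87573 / $3/unit) = ceil(29191.0) = 29191 units

29191 units


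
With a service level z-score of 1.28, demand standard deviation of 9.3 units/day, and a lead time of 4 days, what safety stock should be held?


Formula: SS = z * sigma_d * sqrt(LT)
sqrt(LT) = sqrt(4) = 2.0
SS = 1.28 * 9.3 * 2.0
SS = 23.8 units

23.8 units


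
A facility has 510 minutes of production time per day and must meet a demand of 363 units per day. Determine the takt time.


Formula: Takt Time = Available Production Time / Customer Demand
Takt = 510 min/day / 363 units/day
Takt = 1.4 min/unit

1.4 min/unit


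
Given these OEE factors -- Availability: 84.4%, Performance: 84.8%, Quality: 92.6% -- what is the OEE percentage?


Formula: OEE = Availability * Performance * Quality / 10000
A * P = 84.4% * 84.8% / 100 = 71.57%
OEE = 71.57% * 92.6% / 100 = 66.3%

66.3%


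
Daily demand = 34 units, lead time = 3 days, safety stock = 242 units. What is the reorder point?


Formula: ROP = (Daily Demand * Lead Time) + Safety Stock
Demand during lead time = 34 * 3 = 102 units
ROP = 102 + 242 = 344 units

344 units


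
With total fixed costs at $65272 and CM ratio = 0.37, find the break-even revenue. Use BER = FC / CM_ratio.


Formula: BER = Fixed Costs / Contribution Margin Ratio
BER = $65272 / 0.37
BER = $176410.81 (to the nearest cent)

$176410.81


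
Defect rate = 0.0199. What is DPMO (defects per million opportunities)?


DPMO = defect_rate * 1000000 = 0.0199 * 1000000

19900


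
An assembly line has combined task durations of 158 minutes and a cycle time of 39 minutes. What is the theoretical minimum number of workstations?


Formula: N_min = ceil(Sum of Task Times / Cycle Time)
N_min = ceil(158 min / 39 min) = ceil(4.0513)
N_min = 5 stations

5


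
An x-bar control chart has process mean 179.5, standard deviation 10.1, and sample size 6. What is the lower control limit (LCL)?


LCL = 179.5 - 3 * 10.1 / sqrt(6)

167.13


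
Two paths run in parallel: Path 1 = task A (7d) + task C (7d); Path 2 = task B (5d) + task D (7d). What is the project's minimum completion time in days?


Path 1 = 7 + 7 = 14 days
Path 2 = 5 + 7 = 12 days
Duration = max(14, 12) = 14 days

14 days


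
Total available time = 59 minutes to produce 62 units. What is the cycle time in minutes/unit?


Formula: CT = Available Time / Number of Units
CT = 59 min / 62 units
CT = 0.95 min/unit

0.95 min/unit


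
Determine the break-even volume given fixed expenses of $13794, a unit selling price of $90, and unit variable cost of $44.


Formula: BEQ = Fixed Costs / (Price - Variable Cost)
Contribution margin = $90 - $44 = $46/unit
BEQ = ceil($13794 / $46/unit) = ceil(299.87) = 300 units

300 units


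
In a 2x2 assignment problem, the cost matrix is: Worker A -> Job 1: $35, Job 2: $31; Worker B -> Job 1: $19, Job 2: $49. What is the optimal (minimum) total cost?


Option 1: A->1 + B->2 = $35 + $49 = $84
Option 2: A->2 + B->1 = $31 + $19 = $50
Min cost = min($84, $50) = $50

$50


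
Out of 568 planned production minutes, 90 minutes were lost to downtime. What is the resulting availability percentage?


Formula: Availability = (Planned Time - Downtime) / Planned Time * 100
Uptime = 568 - 90 = 478 min
Availability = 478 / 568 * 100 = 84.2%

84.2%


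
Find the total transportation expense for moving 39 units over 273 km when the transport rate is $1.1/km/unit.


TC = dist * cost * units = 273 * 1.1 * 39 = $11711.70

$11711.70


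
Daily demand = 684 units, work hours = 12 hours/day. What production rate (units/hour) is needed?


Formula: Production Rate = Daily Demand / Available Hours
Rate = 684 units/day / 12 hours/day
Rate = 57.0 units/hour

57.0 units/hour


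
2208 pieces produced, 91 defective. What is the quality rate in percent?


Formula: Quality Rate = Good Pieces / Total Pieces * 100
Good pieces = 2208 - 91 = 2117
QR = 2117 / 2208 * 100 = 95.9%

95.9%


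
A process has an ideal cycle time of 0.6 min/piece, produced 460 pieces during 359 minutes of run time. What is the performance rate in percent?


Formula: Performance = (Ideal CT * Total Count) / Run Time * 100
Ideal output time = 0.6 * 460 = 276.0 min
Performance = 276.0 / 359 * 100 = 76.9%

76.9%


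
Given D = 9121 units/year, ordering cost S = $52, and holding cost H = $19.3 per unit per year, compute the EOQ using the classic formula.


Formula: EOQ = sqrt(2 * D * S / H)
Numerator: 2 * 9121 * 52 = 948584
2DS/H = 948584 / 19.3 = 49149.4
EOQ = sqrt(49149.4) = 221.7 units

221.7 units


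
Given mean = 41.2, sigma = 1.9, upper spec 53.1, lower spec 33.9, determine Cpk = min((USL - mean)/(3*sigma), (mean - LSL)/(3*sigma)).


Cpu = (53.1 - 41.2) / (3 * 1.9) = 2.09
Cpl = (41.2 - 33.9) / (3 * 1.9) = 1.28
Cpk = min(2.09, 1.28) = 1.28

1.28


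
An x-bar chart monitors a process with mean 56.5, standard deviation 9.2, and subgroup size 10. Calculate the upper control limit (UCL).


UCL = 56.5 + 3 * 9.2 / sqrt(10)

65.23


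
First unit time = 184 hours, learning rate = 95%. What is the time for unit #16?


Formula: T_n = T_1 * (learning_rate)^(log2(n)) where learning_rate = rate/100
Doublings = log2(16) = 4
T_n = 184 * 0.95^4
T_n = 184 * 0.8145 = 149.9 hours

149.9 hours


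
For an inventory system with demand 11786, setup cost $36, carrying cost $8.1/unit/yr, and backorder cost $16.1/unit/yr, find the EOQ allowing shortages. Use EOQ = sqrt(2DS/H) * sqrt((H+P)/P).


Formula: EOQ* = sqrt(2DS/H) * sqrt((H+P)/P)
Base EOQ = sqrt(2*11786*36/8.1) = 323.67 units
Correction = sqrt((8.1+16.1)/16.1) = 1.22601
EOQ* = 323.67 * 1.22601 = 396.8 units

396.8 units


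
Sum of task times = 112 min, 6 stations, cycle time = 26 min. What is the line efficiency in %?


Formula: Efficiency = Sum of Task Times / (N_stations * CT) * 100
Total station capacity = 6 stations * 26 min = 156 min
Efficiency = 112 / 156 * 100 = 71.8%

71.8%


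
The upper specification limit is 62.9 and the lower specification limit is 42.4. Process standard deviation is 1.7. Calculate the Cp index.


Cp = (62.9 - 42.4) / (6 * 1.7)

2.01


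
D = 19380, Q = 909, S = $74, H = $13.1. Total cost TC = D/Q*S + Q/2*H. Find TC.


TC = 19380/909 * 74 + 909/2 * 13.1

$7531.64


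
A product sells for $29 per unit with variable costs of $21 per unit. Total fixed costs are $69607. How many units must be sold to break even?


Formula: BEQ = Fixed Costs / (Price - Variable Cost)
Contribution margin = $29 - $21 = $8/unit
BEQ = ceil($69607 / $8/unit) = ceil(8700.88) = 8701 units

8701 units


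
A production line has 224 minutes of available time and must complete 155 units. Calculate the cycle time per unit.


Formula: CT = Available Time / Number of Units
CT = 224 min / 155 units
CT = 1.45 min/unit

1.45 min/unit


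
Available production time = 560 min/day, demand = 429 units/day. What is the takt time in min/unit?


Formula: Takt Time = Available Production Time / Customer Demand
Takt = 560 min/day / 429 units/day
Takt = 1.31 min/unit

1.31 min/unit


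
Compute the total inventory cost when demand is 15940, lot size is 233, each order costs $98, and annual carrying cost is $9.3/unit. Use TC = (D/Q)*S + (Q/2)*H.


TC = 15940/233 * 98 + 233/2 * 9.3

$7787.83


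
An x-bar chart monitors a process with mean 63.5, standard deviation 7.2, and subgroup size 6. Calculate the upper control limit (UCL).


UCL = 63.5 + 3 * 7.2 / sqrt(6)

72.32


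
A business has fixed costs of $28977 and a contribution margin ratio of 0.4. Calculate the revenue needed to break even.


Formula: BER = Fixed Costs / Contribution Margin Ratio
BER = $28977 / 0.4
BER = $72442.50 (to the nearest cent)

$72442.50


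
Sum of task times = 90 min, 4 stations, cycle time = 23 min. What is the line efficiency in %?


Formula: Efficiency = Sum of Task Times / (N_stations * CT) * 100
Total station capacity = 4 stations * 23 min = 92 min
Efficiency = 90 / 92 * 100 = 97.8%

97.8%


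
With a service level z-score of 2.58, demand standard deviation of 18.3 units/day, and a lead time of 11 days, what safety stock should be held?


Formula: SS = z * sigma_d * sqrt(LT)
sqrt(LT) = sqrt(11) = 3.3166
SS = 2.58 * 18.3 * 3.3166
SS = 156.6 units

156.6 units


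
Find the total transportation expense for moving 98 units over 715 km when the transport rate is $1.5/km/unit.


TC = dist * cost * units = 715 * 1.5 * 98 = $105105.00

$105105.00


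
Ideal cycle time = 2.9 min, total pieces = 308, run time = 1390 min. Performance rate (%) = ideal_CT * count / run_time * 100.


Formula: Performance = (Ideal CT * Total Count) / Run Time * 100
Ideal output time = 2.9 * 308 = 893.2 min
Performance = 893.2 / 1390 * 100 = 64.3%

64.3%


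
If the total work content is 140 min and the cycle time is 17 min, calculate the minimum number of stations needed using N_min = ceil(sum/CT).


Formula: N_min = ceil(Sum of Task Times / Cycle Time)
N_min = ceil(140 min / 17 min) = ceil(8.2353)
N_min = 9 stations

9


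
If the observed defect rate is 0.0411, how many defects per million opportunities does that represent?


DPMO = defect_rate * 1000000 = 0.0411 * 1000000

41100


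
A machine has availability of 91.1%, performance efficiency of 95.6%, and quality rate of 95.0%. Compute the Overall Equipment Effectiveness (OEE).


Formula: OEE = Availability * Performance * Quality / 10000
A * P = 91.1% * 95.6% / 100 = 87.09%
OEE = 87.09% * 95.0% / 100 = 82.7%

82.7%


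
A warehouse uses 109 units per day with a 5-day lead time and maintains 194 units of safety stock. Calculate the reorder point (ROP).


Formula: ROP = (Daily Demand * Lead Time) + Safety Stock
Demand during lead time = 109 * 5 = 545 units
ROP = 545 + 194 = 739 units

739 units


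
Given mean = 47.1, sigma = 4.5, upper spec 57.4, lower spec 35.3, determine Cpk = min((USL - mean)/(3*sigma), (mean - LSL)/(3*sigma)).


Cpu = (57.4 - 47.1) / (3 * 4.5) = 0.76
Cpl = (47.1 - 35.3) / (3 * 4.5) = 0.87
Cpk = min(0.76, 0.87) = 0.76

0.76


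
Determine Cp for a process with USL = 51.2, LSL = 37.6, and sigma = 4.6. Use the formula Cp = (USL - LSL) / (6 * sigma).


Cp = (51.2 - 37.6) / (6 * 4.6)

0.49


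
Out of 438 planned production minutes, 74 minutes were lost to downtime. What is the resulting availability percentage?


Formula: Availability = (Planned Time - Downtime) / Planned Time * 100
Uptime = 438 - 74 = 364 min
Availability = 364 / 438 * 100 = 83.1%

83.1%


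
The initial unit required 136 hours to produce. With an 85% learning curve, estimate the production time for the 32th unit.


Formula: T_n = T_1 * (learning_rate)^(log2(n)) where learning_rate = rate/100
Doublings = log2(32) = 5
T_n = 136 * 0.85^5
T_n = 136 * 0.4437 = 60.3 hours

60.3 hours


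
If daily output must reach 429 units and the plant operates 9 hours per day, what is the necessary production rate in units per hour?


Formula: Production Rate = Daily Demand / Available Hours
Rate = 429 units/day / 9 hours/day
Rate = 47.7 units/hour

47.7 units/hour


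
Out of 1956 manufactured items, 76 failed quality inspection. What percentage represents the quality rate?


Formula: Quality Rate = Good Pieces / Total Pieces * 100
Good pieces = 1956 - 76 = 1880
QR = 1880 / 1956 * 100 = 96.1%

96.1%


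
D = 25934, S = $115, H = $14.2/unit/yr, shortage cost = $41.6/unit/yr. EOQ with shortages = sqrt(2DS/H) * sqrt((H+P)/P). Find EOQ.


Formula: EOQ* = sqrt(2DS/H) * sqrt((H+P)/P)
Base EOQ = sqrt(2*25934*115/14.2) = 648.12 units
Correction = sqrt((14.2+41.6)/41.6) = 1.15816
EOQ* = 648.12 * 1.15816 = 750.6 units

750.6 units


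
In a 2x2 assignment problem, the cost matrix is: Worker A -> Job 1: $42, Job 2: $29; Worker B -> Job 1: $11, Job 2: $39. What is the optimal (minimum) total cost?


Option 1: A->1 + B->2 = $42 + $39 = $81
Option 2: A->2 + B->1 = $29 + $11 = $40
Min cost = min($81, $40) = $40

$40


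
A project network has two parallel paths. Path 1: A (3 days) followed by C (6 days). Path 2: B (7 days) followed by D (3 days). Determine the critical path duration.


Path 1 = 3 + 6 = 9 days
Path 2 = 7 + 3 = 10 days
Duration = max(9, 10) = 10 days

10 days


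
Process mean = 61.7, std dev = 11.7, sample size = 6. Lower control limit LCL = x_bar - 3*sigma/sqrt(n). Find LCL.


LCL = 61.7 - 3 * 11.7 / sqrt(6)

47.37


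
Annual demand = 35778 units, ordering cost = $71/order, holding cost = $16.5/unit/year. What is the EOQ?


Formula: EOQ = sqrt(2 * D * S / H)
Numerator: 2 * 35778 * 71 = 5080476
2DS/H = 5080476 / 16.5 = 307907.6
EOQ = sqrt(307907.6) = 554.9 units

554.9 units


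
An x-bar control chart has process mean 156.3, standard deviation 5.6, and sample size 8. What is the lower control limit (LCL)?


LCL = 156.3 - 3 * 5.6 / sqrt(8)

150.36


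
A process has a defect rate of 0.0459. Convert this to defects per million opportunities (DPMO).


DPMO = defect_rate * 1000000 = 0.0459 * 1000000

45900


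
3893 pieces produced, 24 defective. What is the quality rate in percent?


Formula: Quality Rate = Good Pieces / Total Pieces * 100
Good pieces = 3893 - 24 = 3869
QR = 3869 / 3893 * 100 = 99.4%

99.4%


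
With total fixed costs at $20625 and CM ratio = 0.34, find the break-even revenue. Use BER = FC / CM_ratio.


Formula: BER = Fixed Costs / Contribution Margin Ratio
BER = $20625 / 0.34
BER = $60661.76 (to the nearest cent)

$60661.76


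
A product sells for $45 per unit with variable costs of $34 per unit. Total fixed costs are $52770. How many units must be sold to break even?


Formula: BEQ = Fixed Costs / (Price - Variable Cost)
Contribution margin = $45 - $34 = $11/unit
BEQ = ceil($52770 / $11/unit) = ceil(4797.27) = 4798 units

4798 units


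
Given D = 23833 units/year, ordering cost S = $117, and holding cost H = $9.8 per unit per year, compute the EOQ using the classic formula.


Formula: EOQ = sqrt(2 * D * S / H)
Numerator: 2 * 23833 * 117 = 5576922
2DS/H = 5576922 / 9.8 = 569073.7
EOQ = sqrt(569073.7) = 754.4 units

754.4 units


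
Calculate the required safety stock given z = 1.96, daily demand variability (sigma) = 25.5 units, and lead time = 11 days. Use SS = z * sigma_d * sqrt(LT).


Formula: SS = z * sigma_d * sqrt(LT)
sqrt(LT) = sqrt(11) = 3.3166
SS = 1.96 * 25.5 * 3.3166
SS = 165.8 units

165.8 units


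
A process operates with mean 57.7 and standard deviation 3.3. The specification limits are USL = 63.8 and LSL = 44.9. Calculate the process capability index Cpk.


Cpu = (63.8 - 57.7) / (3 * 3.3) = 0.62
Cpl = (57.7 - 44.9) / (3 * 3.3) = 1.29
Cpk = min(0.62, 1.29) = 0.62

0.62


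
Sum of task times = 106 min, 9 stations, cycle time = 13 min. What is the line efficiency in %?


Formula: Efficiency = Sum of Task Times / (N_stations * CT) * 100
Total station capacity = 9 stations * 13 min = 117 min
Efficiency = 106 / 117 * 100 = 90.6%

90.6%


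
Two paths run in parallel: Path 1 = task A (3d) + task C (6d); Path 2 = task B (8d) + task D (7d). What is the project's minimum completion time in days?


Path 1 = 3 + 6 = 9 days
Path 2 = 8 + 7 = 15 days
Duration = max(9, 15) = 15 days

15 days


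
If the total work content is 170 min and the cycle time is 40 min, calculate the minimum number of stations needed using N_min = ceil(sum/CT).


Formula: N_min = ceil(Sum of Task Times / Cycle Time)
N_min = ceil(170 min / 40 min) = ceil(4.25)
N_min = 5 stations

5


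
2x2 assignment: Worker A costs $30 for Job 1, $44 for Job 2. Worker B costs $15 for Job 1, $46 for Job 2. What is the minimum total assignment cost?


Option 1: A->1 + B->2 = $30 + $46 = $76
Option 2: A->2 + B->1 = $44 + $15 = $59
Min cost = min($76, $59) = $59

$59


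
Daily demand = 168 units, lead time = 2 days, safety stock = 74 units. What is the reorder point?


Formula: ROP = (Daily Demand * Lead Time) + Safety Stock
Demand during lead time = 168 * 2 = 336 units
ROP = 336 + 74 = 410 units

410 units


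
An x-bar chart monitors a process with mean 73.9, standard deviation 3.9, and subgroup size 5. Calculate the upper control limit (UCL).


UCL = 73.9 + 3 * 3.9 / sqrt(5)

79.13


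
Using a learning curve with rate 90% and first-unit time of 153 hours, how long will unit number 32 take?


Formula: T_n = T_1 * (learning_rate)^(log2(n)) where learning_rate = rate/100
Doublings = log2(32) = 5
T_n = 153 * 0.9^5
T_n = 153 * 0.5905 = 90.3 hours

90.3 hours


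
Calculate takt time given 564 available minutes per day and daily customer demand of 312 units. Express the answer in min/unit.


Formula: Takt Time = Available Production Time / Customer Demand
Takt = 564 min/day / 312 units/day
Takt = 1.81 min/unit

1.81 min/unit


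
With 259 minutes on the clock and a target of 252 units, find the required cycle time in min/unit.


Formula: CT = Available Time / Number of Units
CT = 259 min / 252 units
CT = 1.03 min/unit

1.03 min/unit


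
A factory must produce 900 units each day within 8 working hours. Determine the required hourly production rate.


Formula: Production Rate = Daily Demand / Available Hours
Rate = 900 units/day / 8 hours/day
Rate = 112.5 units/hour

112.5 units/hour


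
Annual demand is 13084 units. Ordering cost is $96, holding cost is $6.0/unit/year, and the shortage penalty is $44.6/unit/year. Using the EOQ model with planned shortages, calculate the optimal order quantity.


Formula: EOQ* = sqrt(2DS/H) * sqrt((H+P)/P)
Base EOQ = sqrt(2*13084*96/6.0) = 647.06 units
Correction = sqrt((6.0+44.6)/44.6) = 1.06514
EOQ* = 647.06 * 1.06514 = 689.2 units

689.2 units


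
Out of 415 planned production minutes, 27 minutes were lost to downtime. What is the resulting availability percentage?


Formula: Availability = (Planned Time - Downtime) / Planned Time * 100
Uptime = 415 - 27 = 388 min
Availability = 388 / 415 * 100 = 93.5%

93.5%


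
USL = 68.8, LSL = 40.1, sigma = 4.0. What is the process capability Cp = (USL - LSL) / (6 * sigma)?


Cp = (68.8 - 40.1) / (6 * 4.0)

1.2


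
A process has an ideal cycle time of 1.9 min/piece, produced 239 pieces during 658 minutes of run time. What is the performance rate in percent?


Formula: Performance = (Ideal CT * Total Count) / Run Time * 100
Ideal output time = 1.9 * 239 = 454.1 min
Performance = 454.1 / 658 * 100 = 69.0%

69.0%


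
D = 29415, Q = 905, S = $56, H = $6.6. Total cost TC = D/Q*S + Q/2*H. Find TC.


TC = 29415/905 * 56 + 905/2 * 6.6

$4806.65


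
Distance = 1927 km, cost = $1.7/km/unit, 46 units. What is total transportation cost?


TC = dist * cost * units = 1927 * 1.7 * 46 = $150691.40

$150691.40


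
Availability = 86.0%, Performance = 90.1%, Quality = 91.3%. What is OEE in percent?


Formula: OEE = Availability * Performance * Quality / 10000
A * P = 86.0% * 90.1% / 100 = 77.49%
OEE = 77.49% * 91.3% / 100 = 70.7%

70.7%


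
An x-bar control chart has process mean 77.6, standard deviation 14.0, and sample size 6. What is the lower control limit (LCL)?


LCL = 77.6 - 3 * 14.0 / sqrt(6)

60.45


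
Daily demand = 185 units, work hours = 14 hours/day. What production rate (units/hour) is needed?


Formula: Production Rate = Daily Demand / Available Hours
Rate = 185 units/day / 14 hours/day
Rate = 13.2 units/hour

13.2 units/hour


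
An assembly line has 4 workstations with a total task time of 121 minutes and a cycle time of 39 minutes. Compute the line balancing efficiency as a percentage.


Formula: Efficiency = Sum of Task Times / (N_stations * CT) * 100
Total station capacity = 4 stations * 39 min = 156 min
Efficiency = 121 / 156 * 100 = 77.6%

77.6%


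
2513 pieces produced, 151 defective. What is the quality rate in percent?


Formula: Quality Rate = Good Pieces / Total Pieces * 100
Good pieces = 2513 - 151 = 2362
QR = 2362 / 2513 * 100 = 94.0%

94.0%


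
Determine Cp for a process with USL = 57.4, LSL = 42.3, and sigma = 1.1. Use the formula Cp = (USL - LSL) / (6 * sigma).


Cp = (57.4 - 42.3) / (6 * 1.1)

2.29


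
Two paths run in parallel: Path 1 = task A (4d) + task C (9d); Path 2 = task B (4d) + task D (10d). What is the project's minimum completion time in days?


Path 1 = 4 + 9 = 13 days
Path 2 = 4 + 10 = 14 days
Duration = max(13, 14) = 14 days

14 days


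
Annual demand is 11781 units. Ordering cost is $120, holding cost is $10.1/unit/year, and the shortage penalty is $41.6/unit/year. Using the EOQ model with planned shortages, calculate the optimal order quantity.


Formula: EOQ* = sqrt(2DS/H) * sqrt((H+P)/P)
Base EOQ = sqrt(2*11781*120/10.1) = 529.1 units
Correction = sqrt((10.1+41.6)/41.6) = 1.1148
EOQ* = 529.1 * 1.1148 = 589.8 units

589.8 units
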